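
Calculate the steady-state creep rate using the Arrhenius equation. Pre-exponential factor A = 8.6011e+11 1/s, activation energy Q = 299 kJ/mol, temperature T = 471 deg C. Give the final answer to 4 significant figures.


rate = A * exp(-Q / (R*T))
T = 471 + 273.15 = 744.15 K
rate = 8.6011e+11 * exp(-299e3 / (8.314 * 744.15))
rate = 8.828e-10 1/s


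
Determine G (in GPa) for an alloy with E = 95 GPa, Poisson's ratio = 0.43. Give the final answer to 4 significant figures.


G = E / (2*(1+nu))
G = 95 / (2*(1+0.43))
G = 33.22 GPa


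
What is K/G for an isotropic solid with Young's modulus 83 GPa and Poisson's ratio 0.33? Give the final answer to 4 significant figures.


G = E / (2*(1+nu))
G = 83 / (2*(1+0.33)) = 31.203 GPa
K = E / (3*(1-2*nu))
K = 83 / (3*(1-2*0.33)) = 81.3725 GPa
K/G = 81.3725 / 31.203 = 2.608


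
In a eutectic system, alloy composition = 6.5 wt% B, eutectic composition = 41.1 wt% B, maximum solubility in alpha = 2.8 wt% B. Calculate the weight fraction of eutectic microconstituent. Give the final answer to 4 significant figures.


f_primary = (C_e - C0) / (C_e - C_alpha_max)
f_primary = (41.1 - 6.5) / (41.1 - 2.8)
f_primary = 0.903394
f_eutectic = 1 - 0.903394 = 0.09661


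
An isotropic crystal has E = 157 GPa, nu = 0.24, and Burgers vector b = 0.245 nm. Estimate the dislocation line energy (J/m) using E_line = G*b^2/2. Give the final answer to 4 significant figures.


Step 1: G = E / (2*(1+nu))
G = 157 / (2*(1+0.24)) = 63.3065 GPa = 6.33065e+10 Pa
Step 2: E_line = G*b^2/2
b = 0.245 nm = 2.45e-10 m
E_line = 0.5 * 6.33065e+10 * (2.45e-10)^2 = 1.9e-09 J/m


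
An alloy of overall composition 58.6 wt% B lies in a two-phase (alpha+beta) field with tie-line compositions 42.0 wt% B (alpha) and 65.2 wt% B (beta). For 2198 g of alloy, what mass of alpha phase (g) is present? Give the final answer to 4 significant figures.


f_alpha = (C_beta - C0) / (C_beta - C_alpha)
f_alpha = (65.2 - 58.6) / (65.2 - 42.0) = 0.284483
m_alpha = f_alpha * m_total = 0.284483 * 2198 = 625.3 g


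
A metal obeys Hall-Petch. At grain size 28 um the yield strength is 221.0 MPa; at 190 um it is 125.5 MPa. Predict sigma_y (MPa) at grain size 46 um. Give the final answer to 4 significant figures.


sigma_y = sigma0 + k / sqrt(d)
1/sqrt(d1) = 1/sqrt(2.8e-05) = 188.982;  1/sqrt(d2) = 72.5476
k = (sigma1 - sigma2) / (1/sqrt(d1) - 1/sqrt(d2)) = (221.0 - 125.5) / (188.982 - 72.5476) = 0.820203 MPa*m^0.5
sigma0 = sigma1 - k/sqrt(d1) = 221.0 - 0.820203*188.982 = 65.9962 MPa
sigma_y(d3) = 65.9962 + 0.820203 / sqrt(4.6e-05) = 186.9 MPa


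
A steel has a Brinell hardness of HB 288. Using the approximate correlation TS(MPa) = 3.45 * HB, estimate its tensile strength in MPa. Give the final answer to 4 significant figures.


TS (MPa) = 3.45 * HB
TS = 3.45 * 288
TS = 993.6 MPa


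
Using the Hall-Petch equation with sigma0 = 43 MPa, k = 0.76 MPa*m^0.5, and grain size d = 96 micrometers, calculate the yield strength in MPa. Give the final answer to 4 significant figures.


sigma_y = sigma0 + k / sqrt(d)
d = 96 um = 9.6e-05 m
sigma_y = 43 + 0.76 / sqrt(9.6e-05)
sigma_y = 120.6 MPa


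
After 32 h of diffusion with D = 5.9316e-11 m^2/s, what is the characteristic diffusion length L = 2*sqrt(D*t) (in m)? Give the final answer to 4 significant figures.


t = 32 hr = 115200 s
Diffusion length = 2*sqrt(D*t)
= 2*sqrt(5.9316e-11 * 115200)
= 5.228e-03 m


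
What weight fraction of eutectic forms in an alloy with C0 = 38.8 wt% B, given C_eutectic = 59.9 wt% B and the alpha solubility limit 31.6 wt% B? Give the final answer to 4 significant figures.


f_primary = (C_e - C0) / (C_e - C_alpha_max)
f_primary = (59.9 - 38.8) / (59.9 - 31.6)
f_primary = 0.745583
f_eutectic = 1 - 0.745583 = 0.2544


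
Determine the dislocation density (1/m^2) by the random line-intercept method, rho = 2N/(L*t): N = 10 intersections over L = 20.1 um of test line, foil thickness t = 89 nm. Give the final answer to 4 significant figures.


rho = 2N / (L * t)
L = 20.1 um = 2.01e-05 m, t = 89 nm = 8.9e-08 m
rho = 2 * 10 / (2.01e-05 * 8.9e-08)
rho = 1.118e+13 1/m^2


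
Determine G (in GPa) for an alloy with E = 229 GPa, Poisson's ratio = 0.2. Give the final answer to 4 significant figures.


G = E / (2*(1+nu))
G = 229 / (2*(1+0.2))
G = 95.42 GPa


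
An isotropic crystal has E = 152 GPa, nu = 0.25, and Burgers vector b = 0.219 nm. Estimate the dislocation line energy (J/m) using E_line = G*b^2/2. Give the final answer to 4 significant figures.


Step 1: G = E / (2*(1+nu))
G = 152 / (2*(1+0.25)) = 60.8 GPa = 6.08e+10 Pa
Step 2: E_line = G*b^2/2
b = 0.219 nm = 2.19e-10 m
E_line = 0.5 * 6.08e+10 * (2.19e-10)^2 = 1.458e-09 J/m


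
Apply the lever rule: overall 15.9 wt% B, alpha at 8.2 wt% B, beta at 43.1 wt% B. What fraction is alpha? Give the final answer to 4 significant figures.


f_alpha = (C_beta - C0) / (C_beta - C_alpha)
f_alpha = (43.1 - 15.9) / (43.1 - 8.2)
f_alpha = 0.7794


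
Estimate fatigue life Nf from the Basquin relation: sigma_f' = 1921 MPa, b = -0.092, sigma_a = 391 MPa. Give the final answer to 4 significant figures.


sigma_a = sigma_f' * (2*Nf)^b
2*Nf = (sigma_a / sigma_f')^(1/b)
2*Nf = (391 / 1921)^(1/-0.092)
2*Nf = 3.271e+07
Nf = 1.635e+07 cycles


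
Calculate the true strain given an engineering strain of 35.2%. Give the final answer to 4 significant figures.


epsilon_true = ln(1 + epsilon_eng)
epsilon_true = ln(1 + 0.352)
epsilon_true = 0.3016


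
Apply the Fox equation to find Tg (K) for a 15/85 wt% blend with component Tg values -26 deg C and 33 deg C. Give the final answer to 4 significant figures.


1/Tg = w1/Tg1 + w2/Tg2 (in Kelvin)
Tg1 = 247.15 K, Tg2 = 306.15 K
1/Tg = 0.15/247.15 + 0.85/306.15
Tg = 295.6 K


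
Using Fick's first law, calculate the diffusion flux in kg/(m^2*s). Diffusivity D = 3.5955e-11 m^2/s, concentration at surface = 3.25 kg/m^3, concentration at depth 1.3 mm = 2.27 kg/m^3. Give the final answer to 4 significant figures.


J = -D * (dC/dx) = D * (C1 - C2) / dx
J = 3.5955e-11 * (3.25 - 2.27) / 1.3e-03
J = 2.71e-08 kg/(m^2*s)


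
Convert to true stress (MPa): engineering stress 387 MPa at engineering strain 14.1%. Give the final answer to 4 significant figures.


sigma_true = sigma_eng * (1 + epsilon_eng)
sigma_true = 387 * (1 + 0.141)
sigma_true = 441.6 MPa


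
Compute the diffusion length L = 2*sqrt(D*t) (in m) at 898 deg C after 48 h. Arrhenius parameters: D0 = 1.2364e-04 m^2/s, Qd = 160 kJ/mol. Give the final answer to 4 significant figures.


Step 1: D = D0 * exp(-Qd/(R*T))
T = 1171.15 K
D = 1.2364e-04 * exp(-160e3 / (8.314 * 1171.15)) = 9.0306e-12 m^2/s
Step 2: L = 2*sqrt(D*t)
t = 48 h = 172800 s
L = 2*sqrt(9.0306e-12 * 172800) = 2.498e-03 m


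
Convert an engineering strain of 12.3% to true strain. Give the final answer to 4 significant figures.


epsilon_true = ln(1 + epsilon_eng)
epsilon_true = ln(1 + 0.123)
epsilon_true = 0.116


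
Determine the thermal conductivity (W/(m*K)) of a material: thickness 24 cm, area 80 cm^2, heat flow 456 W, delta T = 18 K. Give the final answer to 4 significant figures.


k = Q*L / (A*dT)
L = 0.24 m, A = 8e-03 m^2
k = 456 * 0.24 / (8e-03 * 18)
k = 760 W/(m*K)


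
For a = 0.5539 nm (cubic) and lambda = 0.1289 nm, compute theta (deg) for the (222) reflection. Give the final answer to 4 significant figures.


d = a / sqrt(h^2+k^2+l^2)
d = 0.5539 / sqrt(12) = 0.159897 nm
lambda = 2*d*sin(theta)  =>  sin(theta) = lambda / (2*d)
sin(theta) = 0.1289 / (2 * 0.159897) = 0.403072
theta = 23.77 deg


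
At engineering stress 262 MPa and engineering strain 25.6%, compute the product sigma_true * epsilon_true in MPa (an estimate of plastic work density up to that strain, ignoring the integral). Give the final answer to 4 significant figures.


sigma_true = sigma_eng * (1 + epsilon_eng)
sigma_true = 262 * (1 + 0.256) = 329.072 MPa
epsilon_true = ln(1 + epsilon_eng)
epsilon_true = ln(1 + 0.256) = 0.227932
sigma_true * epsilon_true = 329.072 * 0.227932 = 75.01 MPa


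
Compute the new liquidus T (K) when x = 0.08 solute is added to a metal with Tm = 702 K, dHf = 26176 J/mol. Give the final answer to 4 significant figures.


dT = R*Tm^2*x / dHf
dT = 8.314 * 702^2 * 0.08 / 26176
dT = 12.5219 K
T_new = 702 - 12.5219 = 689.5 K


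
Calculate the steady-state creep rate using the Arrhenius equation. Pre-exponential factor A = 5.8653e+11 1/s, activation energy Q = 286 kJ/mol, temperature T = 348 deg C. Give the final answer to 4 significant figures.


rate = A * exp(-Q / (R*T))
T = 348 + 273.15 = 621.15 K
rate = 5.8653e+11 * exp(-286e3 / (8.314 * 621.15))
rate = 5.208e-13 1/s


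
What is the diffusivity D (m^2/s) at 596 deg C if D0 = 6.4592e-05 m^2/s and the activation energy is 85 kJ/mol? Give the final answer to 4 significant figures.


D = D0 * exp(-Qd / (R*T))
T = 869.15 K
D = 6.4592e-05 * exp(-85e3 / (8.314 * 869.15))
D = 5.031e-10 m^2/s


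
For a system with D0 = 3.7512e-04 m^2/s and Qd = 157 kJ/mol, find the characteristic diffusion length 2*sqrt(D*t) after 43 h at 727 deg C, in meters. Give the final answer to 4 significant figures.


Step 1: D = D0 * exp(-Qd/(R*T))
T = 1000.15 K
D = 3.7512e-04 * exp(-157e3 / (8.314 * 1000.15)) = 2.36737e-12 m^2/s
Step 2: L = 2*sqrt(D*t)
t = 43 h = 154800 s
L = 2*sqrt(2.36737e-12 * 154800) = 1.211e-03 m


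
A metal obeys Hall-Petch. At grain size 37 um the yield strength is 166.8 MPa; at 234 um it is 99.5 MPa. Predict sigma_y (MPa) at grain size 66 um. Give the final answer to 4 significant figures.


sigma_y = sigma0 + k / sqrt(d)
1/sqrt(d1) = 1/sqrt(3.7e-05) = 164.399;  1/sqrt(d2) = 65.372
k = (sigma1 - sigma2) / (1/sqrt(d1) - 1/sqrt(d2)) = (166.8 - 99.5) / (164.399 - 65.372) = 0.679613 MPa*m^0.5
sigma0 = sigma1 - k/sqrt(d1) = 166.8 - 0.679613*164.399 = 55.0723 MPa
sigma_y(d3) = 55.0723 + 0.679613 / sqrt(6.6e-05) = 138.7 MPa


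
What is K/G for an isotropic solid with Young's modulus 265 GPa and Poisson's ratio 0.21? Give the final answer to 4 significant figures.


G = E / (2*(1+nu))
G = 265 / (2*(1+0.21)) = 109.504 GPa
K = E / (3*(1-2*nu))
K = 265 / (3*(1-2*0.21)) = 152.299 GPa
K/G = 152.299 / 109.504 = 1.391


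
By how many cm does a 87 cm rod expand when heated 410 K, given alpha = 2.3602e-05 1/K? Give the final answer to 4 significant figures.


dL = L0 * alpha * dT
dL = 87 * 2.3602e-05 * 410
dL = 0.8419 cm


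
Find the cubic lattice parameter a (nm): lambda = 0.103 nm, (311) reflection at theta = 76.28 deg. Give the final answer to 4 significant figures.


d = lambda / (2*sin(theta))
d = 0.103 / (2*sin(76.28 deg))
d = 0.0530126 nm
a = d * sqrt(h^2+k^2+l^2) = 0.0530126 * sqrt(11)
a = 0.1758 nm


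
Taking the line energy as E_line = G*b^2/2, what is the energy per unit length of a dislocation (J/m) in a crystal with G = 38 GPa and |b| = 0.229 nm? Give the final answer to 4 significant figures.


E = G*b^2/2
b = 0.229 nm = 2.29e-10 m
G = 38 GPa = 3.8e+10 Pa
E = 0.5 * 3.8e+10 * (2.29e-10)^2
E = 9.964e-10 J/m


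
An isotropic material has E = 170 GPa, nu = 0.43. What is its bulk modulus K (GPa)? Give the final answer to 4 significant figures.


K = E / (3*(1-2*nu))
K = 170 / (3*(1-2*0.43))
K = 404.8 GPa


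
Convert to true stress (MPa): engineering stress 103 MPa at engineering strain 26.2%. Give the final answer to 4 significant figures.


sigma_true = sigma_eng * (1 + epsilon_eng)
sigma_true = 103 * (1 + 0.262)
sigma_true = 130 MPa


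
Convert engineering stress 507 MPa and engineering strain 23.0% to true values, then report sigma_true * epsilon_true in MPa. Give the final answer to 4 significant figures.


sigma_true = sigma_eng * (1 + epsilon_eng)
sigma_true = 507 * (1 + 0.23) = 623.61 MPa
epsilon_true = ln(1 + epsilon_eng)
epsilon_true = ln(1 + 0.23) = 0.207014
sigma_true * epsilon_true = 623.61 * 0.207014 = 129.1 MPa


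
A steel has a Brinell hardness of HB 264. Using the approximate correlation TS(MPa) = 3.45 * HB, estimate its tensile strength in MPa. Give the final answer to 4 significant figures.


TS (MPa) = 3.45 * HB
TS = 3.45 * 264
TS = 910.8 MPa


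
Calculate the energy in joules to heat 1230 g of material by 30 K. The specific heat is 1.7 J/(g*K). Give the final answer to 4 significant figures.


Q = m * cp * dT
Q = 1230 * 1.7 * 30
Q = 62730 J


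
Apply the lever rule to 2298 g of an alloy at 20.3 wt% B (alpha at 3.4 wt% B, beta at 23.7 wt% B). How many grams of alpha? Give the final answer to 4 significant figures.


f_alpha = (C_beta - C0) / (C_beta - C_alpha)
f_alpha = (23.7 - 20.3) / (23.7 - 3.4) = 0.167488
m_alpha = f_alpha * m_total = 0.167488 * 2298 = 384.9 g


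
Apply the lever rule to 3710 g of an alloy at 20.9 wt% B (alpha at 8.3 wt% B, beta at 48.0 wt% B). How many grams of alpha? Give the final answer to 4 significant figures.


f_alpha = (C_beta - C0) / (C_beta - C_alpha)
f_alpha = (48.0 - 20.9) / (48.0 - 8.3) = 0.68262
m_alpha = f_alpha * m_total = 0.68262 * 3710 = 2533 g


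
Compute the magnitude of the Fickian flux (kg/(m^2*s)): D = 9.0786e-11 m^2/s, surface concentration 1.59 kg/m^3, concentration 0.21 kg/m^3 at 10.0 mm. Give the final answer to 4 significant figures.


J = -D * (dC/dx) = D * (C1 - C2) / dx
J = 9.0786e-11 * (1.59 - 0.21) / 0.01
J = 1.253e-08 kg/(m^2*s)


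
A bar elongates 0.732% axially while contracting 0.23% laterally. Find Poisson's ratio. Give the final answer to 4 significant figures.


nu = -epsilon_lat / epsilon_axial
Lateral strain is contraction (negative), so using magnitudes:
nu = 0.23 / 0.732
nu = 0.3142


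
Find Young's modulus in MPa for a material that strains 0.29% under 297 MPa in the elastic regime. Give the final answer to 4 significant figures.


E = sigma / epsilon
epsilon = 0.29% = 2.9e-03
E = 297 / 2.9e-03
E = 102400 MPa


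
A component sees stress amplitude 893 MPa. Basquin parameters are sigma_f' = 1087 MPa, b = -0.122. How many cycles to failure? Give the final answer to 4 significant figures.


sigma_a = sigma_f' * (2*Nf)^b
2*Nf = (sigma_a / sigma_f')^(1/b)
2*Nf = (893 / 1087)^(1/-0.122)
2*Nf = 5.0098
Nf = 2.505 cycles


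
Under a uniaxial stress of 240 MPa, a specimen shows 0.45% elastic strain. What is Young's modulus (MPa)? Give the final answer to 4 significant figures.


E = sigma / epsilon
epsilon = 0.45% = 4.5e-03
E = 240 / 4.5e-03
E = 53330 MPa


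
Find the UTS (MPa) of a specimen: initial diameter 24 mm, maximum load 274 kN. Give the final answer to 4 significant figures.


A0 = pi*(d/2)^2 = pi*(24/2)^2 = 452.389 mm^2
UTS = F_max / A0 = 274*1000 / 452.389
UTS = 605.7 MPa


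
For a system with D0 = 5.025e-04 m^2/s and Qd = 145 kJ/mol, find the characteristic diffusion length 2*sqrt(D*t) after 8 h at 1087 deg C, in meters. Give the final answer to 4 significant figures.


Step 1: D = D0 * exp(-Qd/(R*T))
T = 1360.15 K
D = 5.025e-04 * exp(-145e3 / (8.314 * 1360.15)) = 1.35648e-09 m^2/s
Step 2: L = 2*sqrt(D*t)
t = 8 h = 28800 s
L = 2*sqrt(1.35648e-09 * 28800) = 0.0125 m


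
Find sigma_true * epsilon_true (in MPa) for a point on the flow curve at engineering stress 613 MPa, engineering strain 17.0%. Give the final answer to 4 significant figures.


sigma_true = sigma_eng * (1 + epsilon_eng)
sigma_true = 613 * (1 + 0.17) = 717.21 MPa
epsilon_true = ln(1 + epsilon_eng)
epsilon_true = ln(1 + 0.17) = 0.157004
sigma_true * epsilon_true = 717.21 * 0.157004 = 112.6 MPa


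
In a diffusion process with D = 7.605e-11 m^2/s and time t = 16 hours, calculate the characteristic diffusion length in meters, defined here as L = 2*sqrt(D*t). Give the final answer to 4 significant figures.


t = 16 hr = 57600 s
Diffusion length = 2*sqrt(D*t)
= 2*sqrt(7.605e-11 * 57600)
= 4.186e-03 m


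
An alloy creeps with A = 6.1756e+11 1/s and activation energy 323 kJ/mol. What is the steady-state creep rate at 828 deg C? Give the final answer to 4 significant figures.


rate = A * exp(-Q / (R*T))
T = 828 + 273.15 = 1101.15 K
rate = 6.1756e+11 * exp(-323e3 / (8.314 * 1101.15))
rate = 2.939e-04 1/s


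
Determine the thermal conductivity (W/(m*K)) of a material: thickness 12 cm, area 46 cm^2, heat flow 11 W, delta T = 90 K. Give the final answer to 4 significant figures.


k = Q*L / (A*dT)
L = 0.12 m, A = 4.6e-03 m^2
k = 11 * 0.12 / (4.6e-03 * 90)
k = 3.188 W/(m*K)


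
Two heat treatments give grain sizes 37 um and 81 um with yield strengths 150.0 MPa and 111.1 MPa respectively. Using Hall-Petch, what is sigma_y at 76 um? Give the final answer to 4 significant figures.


sigma_y = sigma0 + k / sqrt(d)
1/sqrt(d1) = 1/sqrt(3.7e-05) = 164.399;  1/sqrt(d2) = 111.111
k = (sigma1 - sigma2) / (1/sqrt(d1) - 1/sqrt(d2)) = (150.0 - 111.1) / (164.399 - 111.111) = 0.729997 MPa*m^0.5
sigma0 = sigma1 - k/sqrt(d1) = 150.0 - 0.729997*164.399 = 29.9892 MPa
sigma_y(d3) = 29.9892 + 0.729997 / sqrt(7.6e-05) = 113.7 MPa


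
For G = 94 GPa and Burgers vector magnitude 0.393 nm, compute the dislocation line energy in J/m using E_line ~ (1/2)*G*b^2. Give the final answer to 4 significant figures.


E = G*b^2/2
b = 0.393 nm = 3.93e-10 m
G = 94 GPa = 9.4e+10 Pa
E = 0.5 * 9.4e+10 * (3.93e-10)^2
E = 7.259e-09 J/m


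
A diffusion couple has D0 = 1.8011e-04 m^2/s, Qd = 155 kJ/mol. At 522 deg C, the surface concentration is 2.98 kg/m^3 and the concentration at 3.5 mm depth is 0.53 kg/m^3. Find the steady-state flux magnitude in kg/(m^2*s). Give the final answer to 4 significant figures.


Step 1: D = D0 * exp(-Qd/(R*T))
T = 522 + 273.15 = 795.15 K
D = 1.8011e-04 * exp(-155e3 / (8.314 * 795.15)) = 1.18298e-14 m^2/s
Step 2: J = D * (C1 - C2) / dx
J = 1.18298e-14 * (2.98 - 0.53) / 3.5e-03
J = 8.281e-12 kg/(m^2*s)


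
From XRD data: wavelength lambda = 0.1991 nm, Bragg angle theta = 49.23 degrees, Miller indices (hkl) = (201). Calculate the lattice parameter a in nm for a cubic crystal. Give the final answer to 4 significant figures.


d = lambda / (2*sin(theta))
d = 0.1991 / (2*sin(49.23 deg))
d = 0.131447 nm
a = d * sqrt(h^2+k^2+l^2) = 0.131447 * sqrt(5)
a = 0.2939 nm


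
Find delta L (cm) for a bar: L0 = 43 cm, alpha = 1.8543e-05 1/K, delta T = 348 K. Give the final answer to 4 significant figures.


dL = L0 * alpha * dT
dL = 43 * 1.8543e-05 * 348
dL = 0.2775 cm


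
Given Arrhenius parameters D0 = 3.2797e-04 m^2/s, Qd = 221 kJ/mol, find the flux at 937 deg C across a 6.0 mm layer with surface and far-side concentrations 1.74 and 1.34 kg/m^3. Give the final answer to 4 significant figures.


Step 1: D = D0 * exp(-Qd/(R*T))
T = 937 + 273.15 = 1210.15 K
D = 3.2797e-04 * exp(-221e3 / (8.314 * 1210.15)) = 9.46882e-14 m^2/s
Step 2: J = D * (C1 - C2) / dx
J = 9.46882e-14 * (1.74 - 1.34) / 6e-03
J = 6.313e-12 kg/(m^2*s)


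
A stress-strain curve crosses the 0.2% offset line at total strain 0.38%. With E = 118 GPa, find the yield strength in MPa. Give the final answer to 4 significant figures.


Offset strain = 0.002
Elastic strain at yield = total_strain - offset = 3.8e-03 - 0.002 = 1.8e-03
sigma_y = E * elastic_strain = 118000 * 1.8e-03
sigma_y = 212.4 MPa


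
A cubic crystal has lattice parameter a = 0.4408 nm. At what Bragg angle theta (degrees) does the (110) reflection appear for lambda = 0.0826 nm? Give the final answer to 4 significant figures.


d = a / sqrt(h^2+k^2+l^2)
d = 0.4408 / sqrt(2) = 0.311693 nm
lambda = 2*d*sin(theta)  =>  sin(theta) = lambda / (2*d)
sin(theta) = 0.0826 / (2 * 0.311693) = 0.132502
theta = 7.614 deg


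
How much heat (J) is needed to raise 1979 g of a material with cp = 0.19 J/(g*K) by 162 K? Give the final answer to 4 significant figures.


Q = m * cp * dT
Q = 1979 * 0.19 * 162
Q = 60910 J


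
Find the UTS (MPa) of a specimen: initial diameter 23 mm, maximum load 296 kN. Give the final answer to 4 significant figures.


A0 = pi*(d/2)^2 = pi*(23/2)^2 = 415.476 mm^2
UTS = F_max / A0 = 296*1000 / 415.476
UTS = 712.4 MPa


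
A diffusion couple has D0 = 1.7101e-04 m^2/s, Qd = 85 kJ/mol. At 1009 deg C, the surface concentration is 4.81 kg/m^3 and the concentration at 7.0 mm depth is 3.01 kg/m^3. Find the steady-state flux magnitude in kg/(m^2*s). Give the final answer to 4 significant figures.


Step 1: D = D0 * exp(-Qd/(R*T))
T = 1009 + 273.15 = 1282.15 K
D = 1.7101e-04 * exp(-85e3 / (8.314 * 1282.15)) = 5.88852e-08 m^2/s
Step 2: J = D * (C1 - C2) / dx
J = 5.88852e-08 * (4.81 - 3.01) / 7e-03
J = 1.514e-05 kg/(m^2*s)


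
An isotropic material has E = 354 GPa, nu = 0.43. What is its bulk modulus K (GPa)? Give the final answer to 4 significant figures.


K = E / (3*(1-2*nu))
K = 354 / (3*(1-2*0.43))
K = 842.9 GPa


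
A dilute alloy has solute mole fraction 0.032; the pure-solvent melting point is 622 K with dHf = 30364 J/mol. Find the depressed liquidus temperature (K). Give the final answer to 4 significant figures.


dT = R*Tm^2*x / dHf
dT = 8.314 * 622^2 * 0.032 / 30364
dT = 3.38986 K
T_new = 622 - 3.38986 = 618.6 K


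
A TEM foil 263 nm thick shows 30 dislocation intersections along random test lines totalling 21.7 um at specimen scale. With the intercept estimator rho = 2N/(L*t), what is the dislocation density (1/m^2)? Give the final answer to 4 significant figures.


rho = 2N / (L * t)
L = 21.7 um = 2.17e-05 m, t = 263 nm = 2.63e-07 m
rho = 2 * 30 / (2.17e-05 * 2.63e-07)
rho = 1.051e+13 1/m^2


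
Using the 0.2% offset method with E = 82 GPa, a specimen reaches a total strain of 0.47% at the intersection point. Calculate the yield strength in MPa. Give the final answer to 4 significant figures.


Offset strain = 0.002
Elastic strain at yield = total_strain - offset = 4.7e-03 - 0.002 = 2.7e-03
sigma_y = E * elastic_strain = 82000 * 2.7e-03
sigma_y = 221.4 MPa


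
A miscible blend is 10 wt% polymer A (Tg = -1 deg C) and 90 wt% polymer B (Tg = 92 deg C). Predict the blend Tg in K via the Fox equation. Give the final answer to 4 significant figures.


1/Tg = w1/Tg1 + w2/Tg2 (in Kelvin)
Tg1 = 272.15 K, Tg2 = 365.15 K
1/Tg = 0.1/272.15 + 0.9/365.15
Tg = 353.1 K


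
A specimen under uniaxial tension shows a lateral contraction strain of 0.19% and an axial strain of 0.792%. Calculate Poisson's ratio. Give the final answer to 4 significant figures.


nu = -epsilon_lat / epsilon_axial
Lateral strain is contraction (negative), so using magnitudes:
nu = 0.19 / 0.792
nu = 0.2399


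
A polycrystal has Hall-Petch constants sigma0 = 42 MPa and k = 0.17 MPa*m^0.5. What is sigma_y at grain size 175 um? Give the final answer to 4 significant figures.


sigma_y = sigma0 + k / sqrt(d)
d = 175 um = 1.75e-04 m
sigma_y = 42 + 0.17 / sqrt(1.75e-04)
sigma_y = 54.85 MPa


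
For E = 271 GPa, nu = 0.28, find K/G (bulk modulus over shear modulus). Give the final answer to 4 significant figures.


G = E / (2*(1+nu))
G = 271 / (2*(1+0.28)) = 105.859 GPa
K = E / (3*(1-2*nu))
K = 271 / (3*(1-2*0.28)) = 205.303 GPa
K/G = 205.303 / 105.859 = 1.939


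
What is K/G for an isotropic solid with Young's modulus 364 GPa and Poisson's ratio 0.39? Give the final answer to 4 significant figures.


G = E / (2*(1+nu))
G = 364 / (2*(1+0.39)) = 130.935 GPa
K = E / (3*(1-2*nu))
K = 364 / (3*(1-2*0.39)) = 551.515 GPa
K/G = 551.515 / 130.935 = 4.212


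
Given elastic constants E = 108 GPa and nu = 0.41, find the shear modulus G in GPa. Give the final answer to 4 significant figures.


G = E / (2*(1+nu))
G = 108 / (2*(1+0.41))
G = 38.3 GPa


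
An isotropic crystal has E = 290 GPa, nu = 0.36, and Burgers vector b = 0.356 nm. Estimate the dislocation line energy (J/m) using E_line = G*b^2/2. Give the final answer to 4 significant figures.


Step 1: G = E / (2*(1+nu))
G = 290 / (2*(1+0.36)) = 106.618 GPa = 1.06618e+11 Pa
Step 2: E_line = G*b^2/2
b = 0.356 nm = 3.56e-10 m
E_line = 0.5 * 1.06618e+11 * (3.56e-10)^2 = 6.756e-09 J/m


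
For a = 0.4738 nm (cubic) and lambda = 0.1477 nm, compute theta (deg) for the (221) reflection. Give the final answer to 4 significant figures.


d = a / sqrt(h^2+k^2+l^2)
d = 0.4738 / sqrt(9) = 0.157933 nm
lambda = 2*d*sin(theta)  =>  sin(theta) = lambda / (2*d)
sin(theta) = 0.1477 / (2 * 0.157933) = 0.467602
theta = 27.88 deg


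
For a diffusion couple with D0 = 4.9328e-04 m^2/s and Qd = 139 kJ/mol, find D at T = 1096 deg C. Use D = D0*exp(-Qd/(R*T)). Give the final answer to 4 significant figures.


D = D0 * exp(-Qd / (R*T))
T = 1369.15 K
D = 4.9328e-04 * exp(-139e3 / (8.314 * 1369.15))
D = 2.454e-09 m^2/s


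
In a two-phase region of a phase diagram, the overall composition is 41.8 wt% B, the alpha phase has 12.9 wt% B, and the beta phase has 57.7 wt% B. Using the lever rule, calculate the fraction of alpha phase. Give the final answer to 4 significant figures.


f_alpha = (C_beta - C0) / (C_beta - C_alpha)
f_alpha = (57.7 - 41.8) / (57.7 - 12.9)
f_alpha = 0.3549


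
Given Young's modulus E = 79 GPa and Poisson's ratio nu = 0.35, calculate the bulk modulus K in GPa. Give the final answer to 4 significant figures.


K = E / (3*(1-2*nu))
K = 79 / (3*(1-2*0.35))
K = 87.78 GPa


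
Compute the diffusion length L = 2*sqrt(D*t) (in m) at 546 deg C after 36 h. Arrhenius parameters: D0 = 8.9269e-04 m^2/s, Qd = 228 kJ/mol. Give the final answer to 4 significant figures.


Step 1: D = D0 * exp(-Qd/(R*T))
T = 819.15 K
D = 8.9269e-04 * exp(-228e3 / (8.314 * 819.15)) = 2.57826e-18 m^2/s
Step 2: L = 2*sqrt(D*t)
t = 36 h = 129600 s
L = 2*sqrt(2.57826e-18 * 129600) = 1.156e-06 m


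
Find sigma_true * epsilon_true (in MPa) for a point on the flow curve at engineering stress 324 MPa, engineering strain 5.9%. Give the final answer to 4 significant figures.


sigma_true = sigma_eng * (1 + epsilon_eng)
sigma_true = 324 * (1 + 0.059) = 343.116 MPa
epsilon_true = ln(1 + epsilon_eng)
epsilon_true = ln(1 + 0.059) = 0.0573251
sigma_true * epsilon_true = 343.116 * 0.0573251 = 19.67 MPa


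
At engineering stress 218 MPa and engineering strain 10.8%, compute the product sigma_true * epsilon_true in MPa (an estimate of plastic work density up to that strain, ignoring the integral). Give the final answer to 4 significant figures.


sigma_true = sigma_eng * (1 + epsilon_eng)
sigma_true = 218 * (1 + 0.108) = 241.544 MPa
epsilon_true = ln(1 + epsilon_eng)
epsilon_true = ln(1 + 0.108) = 0.102557
sigma_true * epsilon_true = 241.544 * 0.102557 = 24.77 MPa


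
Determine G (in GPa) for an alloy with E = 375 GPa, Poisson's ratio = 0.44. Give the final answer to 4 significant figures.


G = E / (2*(1+nu))
G = 375 / (2*(1+0.44))
G = 130.2 GPa


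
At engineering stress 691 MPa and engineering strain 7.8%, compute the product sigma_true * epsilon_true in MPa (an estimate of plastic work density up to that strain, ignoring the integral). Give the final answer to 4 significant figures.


sigma_true = sigma_eng * (1 + epsilon_eng)
sigma_true = 691 * (1 + 0.078) = 744.898 MPa
epsilon_true = ln(1 + epsilon_eng)
epsilon_true = ln(1 + 0.078) = 0.0751075
sigma_true * epsilon_true = 744.898 * 0.0751075 = 55.95 MPa


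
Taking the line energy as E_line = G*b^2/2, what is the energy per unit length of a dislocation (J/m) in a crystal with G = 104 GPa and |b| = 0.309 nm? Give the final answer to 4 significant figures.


E = G*b^2/2
b = 0.309 nm = 3.09e-10 m
G = 104 GPa = 1.04e+11 Pa
E = 0.5 * 1.04e+11 * (3.09e-10)^2
E = 4.965e-09 J/m


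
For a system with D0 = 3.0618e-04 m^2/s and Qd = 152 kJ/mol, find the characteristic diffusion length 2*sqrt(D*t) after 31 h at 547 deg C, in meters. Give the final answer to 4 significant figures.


Step 1: D = D0 * exp(-Qd/(R*T))
T = 820.15 K
D = 3.0618e-04 * exp(-152e3 / (8.314 * 820.15)) = 6.38086e-14 m^2/s
Step 2: L = 2*sqrt(D*t)
t = 31 h = 111600 s
L = 2*sqrt(6.38086e-14 * 111600) = 1.688e-04 m


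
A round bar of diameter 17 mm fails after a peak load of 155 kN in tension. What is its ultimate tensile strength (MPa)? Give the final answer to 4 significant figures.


A0 = pi*(d/2)^2 = pi*(17/2)^2 = 226.98 mm^2
UTS = F_max / A0 = 155*1000 / 226.98
UTS = 682.9 MPa


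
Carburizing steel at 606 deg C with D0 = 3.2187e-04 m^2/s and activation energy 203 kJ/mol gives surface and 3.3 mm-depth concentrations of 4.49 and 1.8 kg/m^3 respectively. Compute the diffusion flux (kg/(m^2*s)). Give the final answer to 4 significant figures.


Step 1: D = D0 * exp(-Qd/(R*T))
T = 606 + 273.15 = 879.15 K
D = 3.2187e-04 * exp(-203e3 / (8.314 * 879.15)) = 2.79263e-16 m^2/s
Step 2: J = D * (C1 - C2) / dx
J = 2.79263e-16 * (4.49 - 1.8) / 3.3e-03
J = 2.276e-13 kg/(m^2*s)


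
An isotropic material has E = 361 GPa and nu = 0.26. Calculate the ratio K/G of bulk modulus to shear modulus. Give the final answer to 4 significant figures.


G = E / (2*(1+nu))
G = 361 / (2*(1+0.26)) = 143.254 GPa
K = E / (3*(1-2*nu))
K = 361 / (3*(1-2*0.26)) = 250.694 GPa
K/G = 250.694 / 143.254 = 1.75


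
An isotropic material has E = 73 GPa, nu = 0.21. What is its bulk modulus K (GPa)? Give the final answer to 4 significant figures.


K = E / (3*(1-2*nu))
K = 73 / (3*(1-2*0.21))
K = 41.95 GPa


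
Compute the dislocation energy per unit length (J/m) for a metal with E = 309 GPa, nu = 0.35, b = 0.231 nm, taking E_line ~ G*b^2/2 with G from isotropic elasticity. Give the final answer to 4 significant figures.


Step 1: G = E / (2*(1+nu))
G = 309 / (2*(1+0.35)) = 114.444 GPa = 1.14444e+11 Pa
Step 2: E_line = G*b^2/2
b = 0.231 nm = 2.31e-10 m
E_line = 0.5 * 1.14444e+11 * (2.31e-10)^2 = 3.053e-09 J/m


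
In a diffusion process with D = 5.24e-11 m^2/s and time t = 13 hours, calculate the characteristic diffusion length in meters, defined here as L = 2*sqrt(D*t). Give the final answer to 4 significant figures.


t = 13 hr = 46800 s
Diffusion length = 2*sqrt(D*t)
= 2*sqrt(5.24e-11 * 46800)
= 3.132e-03 m


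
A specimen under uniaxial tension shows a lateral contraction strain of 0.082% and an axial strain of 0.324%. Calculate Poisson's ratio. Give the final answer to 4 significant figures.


nu = -epsilon_lat / epsilon_axial
Lateral strain is contraction (negative), so using magnitudes:
nu = 0.082 / 0.324
nu = 0.2531


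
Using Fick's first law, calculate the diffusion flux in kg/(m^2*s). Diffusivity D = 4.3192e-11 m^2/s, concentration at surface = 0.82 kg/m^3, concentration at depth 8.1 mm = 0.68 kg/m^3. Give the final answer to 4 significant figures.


J = -D * (dC/dx) = D * (C1 - C2) / dx
J = 4.3192e-11 * (0.82 - 0.68) / 8.1e-03
J = 7.465e-10 kg/(m^2*s)


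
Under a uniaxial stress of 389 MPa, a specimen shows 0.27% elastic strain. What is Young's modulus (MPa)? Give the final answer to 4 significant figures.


E = sigma / epsilon
epsilon = 0.27% = 2.7e-03
E = 389 / 2.7e-03
E = 144100 MPa


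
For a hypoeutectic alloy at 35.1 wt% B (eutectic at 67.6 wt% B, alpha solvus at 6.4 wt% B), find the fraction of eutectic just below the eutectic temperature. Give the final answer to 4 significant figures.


f_primary = (C_e - C0) / (C_e - C_alpha_max)
f_primary = (67.6 - 35.1) / (67.6 - 6.4)
f_primary = 0.531046
f_eutectic = 1 - 0.531046 = 0.469


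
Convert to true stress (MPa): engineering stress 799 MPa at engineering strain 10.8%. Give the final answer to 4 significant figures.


sigma_true = sigma_eng * (1 + epsilon_eng)
sigma_true = 799 * (1 + 0.108)
sigma_true = 885.3 MPa


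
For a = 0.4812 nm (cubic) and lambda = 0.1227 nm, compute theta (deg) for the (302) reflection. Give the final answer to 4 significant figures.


d = a / sqrt(h^2+k^2+l^2)
d = 0.4812 / sqrt(13) = 0.133461 nm
lambda = 2*d*sin(theta)  =>  sin(theta) = lambda / (2*d)
sin(theta) = 0.1227 / (2 * 0.133461) = 0.459685
theta = 27.37 deg


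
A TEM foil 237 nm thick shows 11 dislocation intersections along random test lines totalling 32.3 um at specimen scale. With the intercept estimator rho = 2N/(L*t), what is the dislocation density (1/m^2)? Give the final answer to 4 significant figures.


rho = 2N / (L * t)
L = 32.3 um = 3.23e-05 m, t = 237 nm = 2.37e-07 m
rho = 2 * 11 / (3.23e-05 * 2.37e-07)
rho = 2.874e+12 1/m^2


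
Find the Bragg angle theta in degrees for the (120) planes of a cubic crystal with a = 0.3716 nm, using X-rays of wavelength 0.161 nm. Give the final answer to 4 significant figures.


d = a / sqrt(h^2+k^2+l^2)
d = 0.3716 / sqrt(5) = 0.166185 nm
lambda = 2*d*sin(theta)  =>  sin(theta) = lambda / (2*d)
sin(theta) = 0.161 / (2 * 0.166185) = 0.484401
theta = 28.97 deg


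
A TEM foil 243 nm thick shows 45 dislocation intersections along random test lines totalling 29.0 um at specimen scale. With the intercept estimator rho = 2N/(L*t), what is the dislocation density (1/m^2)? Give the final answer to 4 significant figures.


rho = 2N / (L * t)
L = 29.0 um = 2.9e-05 m, t = 243 nm = 2.43e-07 m
rho = 2 * 45 / (2.9e-05 * 2.43e-07)
rho = 1.277e+13 1/m^2


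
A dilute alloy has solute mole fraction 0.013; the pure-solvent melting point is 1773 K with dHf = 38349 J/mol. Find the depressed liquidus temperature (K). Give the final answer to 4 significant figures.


dT = R*Tm^2*x / dHf
dT = 8.314 * 1773^2 * 0.013 / 38349
dT = 8.85965 K
T_new = 1773 - 8.85965 = 1764 K


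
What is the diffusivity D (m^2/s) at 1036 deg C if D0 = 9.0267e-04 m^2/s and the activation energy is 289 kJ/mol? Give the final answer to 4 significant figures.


D = D0 * exp(-Qd / (R*T))
T = 1309.15 K
D = 9.0267e-04 * exp(-289e3 / (8.314 * 1309.15))
D = 2.655e-15 m^2/s


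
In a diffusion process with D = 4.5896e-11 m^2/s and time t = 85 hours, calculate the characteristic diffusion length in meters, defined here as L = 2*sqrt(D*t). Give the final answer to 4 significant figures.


t = 85 hr = 306000 s
Diffusion length = 2*sqrt(D*t)
= 2*sqrt(4.5896e-11 * 306000)
= 7.495e-03 m


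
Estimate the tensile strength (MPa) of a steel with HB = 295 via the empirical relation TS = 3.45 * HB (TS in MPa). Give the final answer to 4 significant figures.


TS (MPa) = 3.45 * HB
TS = 3.45 * 295
TS = 1018 MPa


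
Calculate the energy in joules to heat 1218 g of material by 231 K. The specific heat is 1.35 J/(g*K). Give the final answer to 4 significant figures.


Q = m * cp * dT
Q = 1218 * 1.35 * 231
Q = 379800 J


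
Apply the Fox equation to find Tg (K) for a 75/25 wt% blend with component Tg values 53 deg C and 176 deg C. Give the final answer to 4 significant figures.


1/Tg = w1/Tg1 + w2/Tg2 (in Kelvin)
Tg1 = 326.15 K, Tg2 = 449.15 K
1/Tg = 0.75/326.15 + 0.25/449.15
Tg = 350.1 K


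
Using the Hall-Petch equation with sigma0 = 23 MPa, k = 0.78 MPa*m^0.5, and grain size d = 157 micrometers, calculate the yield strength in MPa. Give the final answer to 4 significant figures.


sigma_y = sigma0 + k / sqrt(d)
d = 157 um = 1.57e-04 m
sigma_y = 23 + 0.78 / sqrt(1.57e-04)
sigma_y = 85.25 MPa


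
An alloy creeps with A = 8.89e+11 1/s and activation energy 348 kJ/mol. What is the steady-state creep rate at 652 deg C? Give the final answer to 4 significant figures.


rate = A * exp(-Q / (R*T))
T = 652 + 273.15 = 925.15 K
rate = 8.89e+11 * exp(-348e3 / (8.314 * 925.15))
rate = 1.995e-08 1/s


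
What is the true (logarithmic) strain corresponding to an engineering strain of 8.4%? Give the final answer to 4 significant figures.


epsilon_true = ln(1 + epsilon_eng)
epsilon_true = ln(1 + 0.084)
epsilon_true = 0.08066


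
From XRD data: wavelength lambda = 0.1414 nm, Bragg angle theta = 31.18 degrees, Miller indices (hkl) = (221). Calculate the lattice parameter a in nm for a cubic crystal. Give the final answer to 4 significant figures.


d = lambda / (2*sin(theta))
d = 0.1414 / (2*sin(31.18 deg))
d = 0.136558 nm
a = d * sqrt(h^2+k^2+l^2) = 0.136558 * sqrt(9)
a = 0.4097 nm


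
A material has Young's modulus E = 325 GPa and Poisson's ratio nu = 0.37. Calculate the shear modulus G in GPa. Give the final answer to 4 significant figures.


G = E / (2*(1+nu))
G = 325 / (2*(1+0.37))
G = 118.6 GPa


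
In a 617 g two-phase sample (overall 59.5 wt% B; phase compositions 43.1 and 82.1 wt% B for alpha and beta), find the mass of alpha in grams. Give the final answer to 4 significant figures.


f_alpha = (C_beta - C0) / (C_beta - C_alpha)
f_alpha = (82.1 - 59.5) / (82.1 - 43.1) = 0.579487
m_alpha = f_alpha * m_total = 0.579487 * 617 = 357.5 g


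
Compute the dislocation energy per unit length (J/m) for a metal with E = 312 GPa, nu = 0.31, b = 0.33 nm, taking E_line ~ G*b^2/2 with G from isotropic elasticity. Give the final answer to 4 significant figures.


Step 1: G = E / (2*(1+nu))
G = 312 / (2*(1+0.31)) = 119.084 GPa = 1.19084e+11 Pa
Step 2: E_line = G*b^2/2
b = 0.33 nm = 3.3e-10 m
E_line = 0.5 * 1.19084e+11 * (3.3e-10)^2 = 6.484e-09 J/m


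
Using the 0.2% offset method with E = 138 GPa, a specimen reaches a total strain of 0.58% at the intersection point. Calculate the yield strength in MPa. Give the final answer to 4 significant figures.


Offset strain = 0.002
Elastic strain at yield = total_strain - offset = 5.8e-03 - 0.002 = 3.8e-03
sigma_y = E * elastic_strain = 138000 * 3.8e-03
sigma_y = 524.4 MPa


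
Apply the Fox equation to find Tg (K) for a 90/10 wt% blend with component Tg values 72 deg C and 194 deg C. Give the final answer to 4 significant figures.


1/Tg = w1/Tg1 + w2/Tg2 (in Kelvin)
Tg1 = 345.15 K, Tg2 = 467.15 K
1/Tg = 0.9/345.15 + 0.1/467.15
Tg = 354.4 K


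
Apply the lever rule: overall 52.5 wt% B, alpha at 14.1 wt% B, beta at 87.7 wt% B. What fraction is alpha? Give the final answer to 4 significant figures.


f_alpha = (C_beta - C0) / (C_beta - C_alpha)
f_alpha = (87.7 - 52.5) / (87.7 - 14.1)
f_alpha = 0.4783


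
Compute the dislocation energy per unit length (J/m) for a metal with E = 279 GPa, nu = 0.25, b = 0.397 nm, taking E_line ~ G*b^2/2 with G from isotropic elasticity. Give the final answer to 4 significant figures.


Step 1: G = E / (2*(1+nu))
G = 279 / (2*(1+0.25)) = 111.6 GPa = 1.116e+11 Pa
Step 2: E_line = G*b^2/2
b = 0.397 nm = 3.97e-10 m
E_line = 0.5 * 1.116e+11 * (3.97e-10)^2 = 8.795e-09 J/m


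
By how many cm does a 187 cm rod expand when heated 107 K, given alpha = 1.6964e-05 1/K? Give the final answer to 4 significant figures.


dL = L0 * alpha * dT
dL = 187 * 1.6964e-05 * 107
dL = 0.3394 cm


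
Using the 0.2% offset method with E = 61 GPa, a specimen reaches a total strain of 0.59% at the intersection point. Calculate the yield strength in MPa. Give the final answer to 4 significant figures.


Offset strain = 0.002
Elastic strain at yield = total_strain - offset = 5.9e-03 - 0.002 = 3.9e-03
sigma_y = E * elastic_strain = 61000 * 3.9e-03
sigma_y = 237.9 MPa


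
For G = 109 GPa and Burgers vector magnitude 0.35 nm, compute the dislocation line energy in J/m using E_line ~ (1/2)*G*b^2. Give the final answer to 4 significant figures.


E = G*b^2/2
b = 0.35 nm = 3.5e-10 m
G = 109 GPa = 1.09e+11 Pa
E = 0.5 * 1.09e+11 * (3.5e-10)^2
E = 6.676e-09 J/m


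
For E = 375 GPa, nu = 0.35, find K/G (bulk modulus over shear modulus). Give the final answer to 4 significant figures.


G = E / (2*(1+nu))
G = 375 / (2*(1+0.35)) = 138.889 GPa
K = E / (3*(1-2*nu))
K = 375 / (3*(1-2*0.35)) = 416.667 GPa
K/G = 416.667 / 138.889 = 3


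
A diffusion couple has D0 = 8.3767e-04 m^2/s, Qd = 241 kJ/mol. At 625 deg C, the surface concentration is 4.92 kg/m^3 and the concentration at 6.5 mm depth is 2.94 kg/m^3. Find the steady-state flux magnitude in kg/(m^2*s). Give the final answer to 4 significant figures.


Step 1: D = D0 * exp(-Qd/(R*T))
T = 625 + 273.15 = 898.15 K
D = 8.3767e-04 * exp(-241e3 / (8.314 * 898.15)) = 8.06269e-18 m^2/s
Step 2: J = D * (C1 - C2) / dx
J = 8.06269e-18 * (4.92 - 2.94) / 6.5e-03
J = 2.456e-15 kg/(m^2*s)


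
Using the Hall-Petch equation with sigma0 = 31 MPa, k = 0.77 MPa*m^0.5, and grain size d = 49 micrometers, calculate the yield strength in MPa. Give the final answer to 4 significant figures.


sigma_y = sigma0 + k / sqrt(d)
d = 49 um = 4.9e-05 m
sigma_y = 31 + 0.77 / sqrt(4.9e-05)
sigma_y = 141 MPa
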